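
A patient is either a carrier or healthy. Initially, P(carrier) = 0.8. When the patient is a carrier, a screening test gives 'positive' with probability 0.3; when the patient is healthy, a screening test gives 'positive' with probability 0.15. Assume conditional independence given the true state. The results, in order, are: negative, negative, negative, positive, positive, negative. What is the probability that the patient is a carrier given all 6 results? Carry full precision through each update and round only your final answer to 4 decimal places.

0.8804

Apply Bayes' rule sequentially, carrying P(carrier) forward.
After 'negative': P(carrier) = 0.7·0.8000 / (0.7·0.8000 + 0.85·0.2000) ≈ 0.7671
After 'negative': P(carrier) = 0.7·0.7671 / (0.7·0.7671 + 0.85·0.2329) ≈ 0.7307
After 'negative': P(carrier) = 0.7·0.7307 / (0.7·0.7307 + 0.85·0.2693) ≈ 0.6908
After 'positive': P(carrier) = 0.3·0.6908 / (0.3·0.6908 + 0.15·0.3092) ≈ 0.8171
After 'positive': P(carrier) = 0.3·0.8171 / (0.3·0.8171 + 0.15·0.1829) ≈ 0.8994
After 'negative': P(carrier) = 0.7·0.8994 / (0.7·0.8994 + 0.85·0.1006) ≈ 0.8804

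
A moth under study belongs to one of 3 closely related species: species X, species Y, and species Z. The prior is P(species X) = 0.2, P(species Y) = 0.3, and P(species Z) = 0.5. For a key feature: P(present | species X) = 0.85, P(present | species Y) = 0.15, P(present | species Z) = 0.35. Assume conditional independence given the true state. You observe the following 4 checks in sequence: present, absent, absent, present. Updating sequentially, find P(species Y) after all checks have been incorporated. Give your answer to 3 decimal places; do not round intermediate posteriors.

0.143

After 'present': normaliser = 0.85·0.2000 + 0.15·0.3000 + 0.35·0.5000; P(species X) ≈ 0.4359, P(species Y) ≈ 0.1154, P(species Z) ≈ 0.4487
After 'absent': normaliser = 0.15·0.4359 + 0.85·0.1154 + 0.65·0.4487; P(species X) ≈ 0.1437, P(species Y) ≈ 0.2155, P(species Z) ≈ 0.6408
After 'absent': normaliser = 0.15·0.1437 + 0.85·0.2155 + 0.65·0.6408; P(species X) ≈ 0.0347, P(species Y) ≈ 0.2948, P(species Z) ≈ 0.6705
After 'present': normaliser = 0.85·0.0347 + 0.15·0.2948 + 0.35·0.6705; P(species X) ≈ 0.0956, P(species Y) ≈ 0.1434, P(species Z) ≈ 0.7610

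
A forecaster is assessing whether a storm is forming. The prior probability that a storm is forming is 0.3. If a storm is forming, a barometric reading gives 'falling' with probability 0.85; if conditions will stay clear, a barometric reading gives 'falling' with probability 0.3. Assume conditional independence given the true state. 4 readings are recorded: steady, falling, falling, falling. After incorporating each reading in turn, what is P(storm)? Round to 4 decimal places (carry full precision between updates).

0.6763

After 'steady': P(storm) = 0.15·0.3000 / (0.15·0.3000 + 0.7·0.7000) ≈ 0.0841
After 'falling': P(storm) = 0.85·0.0841 / (0.85·0.0841 + 0.3·0.9159) ≈ 0.2065
After 'falling': P(storm) = 0.85·0.2065 / (0.85·0.2065 + 0.3·0.7935) ≈ 0.4244
After 'falling': P(storm) = 0.85·0.4244 / (0.85·0.4244 + 0.3·0.5756) ≈ 0.6763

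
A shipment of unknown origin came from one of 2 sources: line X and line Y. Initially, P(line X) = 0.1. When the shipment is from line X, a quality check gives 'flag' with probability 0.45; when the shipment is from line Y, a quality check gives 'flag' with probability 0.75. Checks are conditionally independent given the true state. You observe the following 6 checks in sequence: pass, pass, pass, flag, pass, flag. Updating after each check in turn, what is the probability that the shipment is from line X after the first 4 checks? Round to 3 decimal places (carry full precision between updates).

0.415

After 'pass': P(line X) = 0.55·0.1000 / (0.55·0.1000 + 0.25·0.9000) ≈ 0.1964
After 'pass': P(line X) = 0.55·0.1964 / (0.55·0.1964 + 0.25·0.8036) ≈ 0.3497
After 'pass': P(line X) = 0.55·0.3497 / (0.55·0.3497 + 0.25·0.6503) ≈ 0.5419
After 'flag': P(line X) = 0.45·0.5419 / (0.45·0.5419 + 0.75·0.4581) ≈ 0.4152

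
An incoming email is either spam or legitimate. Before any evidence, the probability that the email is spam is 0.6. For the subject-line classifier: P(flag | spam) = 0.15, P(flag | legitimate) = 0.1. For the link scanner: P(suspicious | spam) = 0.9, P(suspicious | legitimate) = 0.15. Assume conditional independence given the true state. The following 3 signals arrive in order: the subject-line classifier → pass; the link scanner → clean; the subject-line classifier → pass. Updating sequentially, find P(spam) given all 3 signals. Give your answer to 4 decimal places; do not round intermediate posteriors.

After the subject-line classifier='pass': P(spam) = 0.85·0.6000 / (0.85·0.6000 + 0.9·0.4000) ≈ 0.5862
After the link scanner='clean': P(spam) = 0.1·0.5862 / (0.1·0.5862 + 0.85·0.4138) ≈ 0.1429
After the subject-line classifier='pass': P(spam) = 0.85·0.1429 / (0.85·0.1429 + 0.9·0.8571) ≈ 0.1360

0.1360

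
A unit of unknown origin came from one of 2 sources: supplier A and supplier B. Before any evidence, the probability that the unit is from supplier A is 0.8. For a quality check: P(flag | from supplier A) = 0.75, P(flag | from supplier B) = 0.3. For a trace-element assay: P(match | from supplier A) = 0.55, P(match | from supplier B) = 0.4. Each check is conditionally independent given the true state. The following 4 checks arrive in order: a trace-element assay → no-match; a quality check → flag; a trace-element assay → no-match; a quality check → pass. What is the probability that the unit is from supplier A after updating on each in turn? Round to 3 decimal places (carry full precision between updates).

After a trace-element assay='no-match': P(supplier A) = 0.45·0.8000 / (0.45·0.8000 + 0.6·0.2000) ≈ 0.7500
After a quality check='flag': P(supplier A) = 0.75·0.7500 / (0.75·0.7500 + 0.3·0.2500) ≈ 0.8824
After a trace-element assay='no-match': P(supplier A) = 0.45·0.8824 / (0.45·0.8824 + 0.6·0.1176) ≈ 0.8491
After a quality check='pass': P(supplier A) = 0.25·0.8491 / (0.25·0.8491 + 0.7·0.1509) ≈ 0.6677

0.668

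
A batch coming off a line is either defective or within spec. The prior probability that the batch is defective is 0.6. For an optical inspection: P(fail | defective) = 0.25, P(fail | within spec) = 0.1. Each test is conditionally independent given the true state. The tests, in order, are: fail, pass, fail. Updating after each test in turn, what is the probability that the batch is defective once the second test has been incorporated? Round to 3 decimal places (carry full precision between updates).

0.758

Each posterior becomes the prior for the next update.
After 'fail': P(defective) = 0.25·0.6000 / (0.25·0.6000 + 0.1·0.4000) ≈ 0.7895
After 'pass': P(defective) = 0.75·0.7895 / (0.75·0.7895 + 0.9·0.2105) ≈ 0.7576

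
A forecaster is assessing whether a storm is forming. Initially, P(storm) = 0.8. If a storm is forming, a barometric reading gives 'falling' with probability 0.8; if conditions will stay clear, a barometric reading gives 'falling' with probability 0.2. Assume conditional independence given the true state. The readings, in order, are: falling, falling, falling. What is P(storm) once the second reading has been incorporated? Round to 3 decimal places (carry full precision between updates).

After 'falling': P(storm) = 0.8·0.8000 / (0.8·0.8000 + 0.2·0.2000) ≈ 0.9412
After 'falling': P(storm) = 0.8·0.9412 / (0.8·0.9412 + 0.2·0.0588) ≈ 0.9846

0.985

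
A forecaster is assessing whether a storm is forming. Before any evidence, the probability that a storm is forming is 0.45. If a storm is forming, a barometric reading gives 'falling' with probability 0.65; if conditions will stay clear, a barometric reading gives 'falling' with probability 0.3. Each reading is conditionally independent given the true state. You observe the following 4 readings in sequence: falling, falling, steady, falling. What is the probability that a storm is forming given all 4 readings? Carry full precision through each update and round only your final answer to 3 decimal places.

After 'falling': P(storm) = 0.65·0.4500 / (0.65·0.4500 + 0.3·0.5500) ≈ 0.6393
After 'falling': P(storm) = 0.65·0.6393 / (0.65·0.6393 + 0.3·0.3607) ≈ 0.7934
After 'steady': P(storm) = 0.35·0.7934 / (0.35·0.7934 + 0.7·0.2066) ≈ 0.6576
After 'falling': P(storm) = 0.65·0.6576 / (0.65·0.6576 + 0.3·0.3424) ≈ 0.8062

0.806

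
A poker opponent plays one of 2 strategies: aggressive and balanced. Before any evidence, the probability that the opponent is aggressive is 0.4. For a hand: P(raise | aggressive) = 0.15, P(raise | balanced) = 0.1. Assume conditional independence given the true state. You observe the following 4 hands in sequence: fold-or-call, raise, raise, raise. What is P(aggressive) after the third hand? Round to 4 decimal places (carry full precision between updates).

After 'fold-or-call': P(aggressive) = 0.85·0.4000 / (0.85·0.4000 + 0.9·0.6000) ≈ 0.3864
After 'raise': P(aggressive) = 0.15·0.3864 / (0.15·0.3864 + 0.1·0.6136) ≈ 0.4857
After 'raise': P(aggressive) = 0.15·0.4857 / (0.15·0.4857 + 0.1·0.5143) ≈ 0.5862

0.5862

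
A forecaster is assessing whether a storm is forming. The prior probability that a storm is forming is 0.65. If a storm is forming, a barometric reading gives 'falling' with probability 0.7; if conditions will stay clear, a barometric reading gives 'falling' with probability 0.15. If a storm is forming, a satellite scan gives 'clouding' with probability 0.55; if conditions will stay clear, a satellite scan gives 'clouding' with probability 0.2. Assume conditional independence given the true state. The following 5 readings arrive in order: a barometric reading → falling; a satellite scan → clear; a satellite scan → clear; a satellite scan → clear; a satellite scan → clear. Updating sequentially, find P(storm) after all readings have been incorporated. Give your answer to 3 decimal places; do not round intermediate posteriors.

0.465

After a barometric reading='falling': P(storm) = 0.7·0.6500 / (0.7·0.6500 + 0.15·0.3500) ≈ 0.8966
After a satellite scan='clear': P(storm) = 0.45·0.8966 / (0.45·0.8966 + 0.8·0.1034) ≈ 0.8298
After a satellite scan='clear': P(storm) = 0.45·0.8298 / (0.45·0.8298 + 0.8·0.1702) ≈ 0.7328
After a satellite scan='clear': P(storm) = 0.45·0.7328 / (0.45·0.7328 + 0.8·0.2672) ≈ 0.6067
After a satellite scan='clear': P(storm) = 0.45·0.6067 / (0.45·0.6067 + 0.8·0.3933) ≈ 0.4646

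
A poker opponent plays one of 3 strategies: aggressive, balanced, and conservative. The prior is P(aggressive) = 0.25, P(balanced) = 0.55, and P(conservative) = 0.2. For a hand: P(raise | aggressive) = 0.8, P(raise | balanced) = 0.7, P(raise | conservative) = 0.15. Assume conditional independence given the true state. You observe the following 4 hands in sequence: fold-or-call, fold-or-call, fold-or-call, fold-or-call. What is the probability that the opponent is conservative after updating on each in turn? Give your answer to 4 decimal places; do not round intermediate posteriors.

After 'fold-or-call': normaliser = 0.2·0.2500 + 0.3·0.5500 + 0.85·0.2000; P(aggressive) ≈ 0.1299, P(balanced) ≈ 0.4286, P(conservative) ≈ 0.4416
After 'fold-or-call': normaliser = 0.2·0.1299 + 0.3·0.4286 + 0.85·0.4416; P(aggressive) ≈ 0.0490, P(balanced) ≈ 0.2426, P(conservative) ≈ 0.7083
After 'fold-or-call': normaliser = 0.2·0.0490 + 0.3·0.2426 + 0.85·0.7083; P(aggressive) ≈ 0.0143, P(balanced) ≈ 0.1063, P(conservative) ≈ 0.8794
After 'fold-or-call': normaliser = 0.2·0.0143 + 0.3·0.1063 + 0.85·0.8794; P(aggressive) ≈ 0.0037, P(balanced) ≈ 0.0408, P(conservative) ≈ 0.9556

0.9556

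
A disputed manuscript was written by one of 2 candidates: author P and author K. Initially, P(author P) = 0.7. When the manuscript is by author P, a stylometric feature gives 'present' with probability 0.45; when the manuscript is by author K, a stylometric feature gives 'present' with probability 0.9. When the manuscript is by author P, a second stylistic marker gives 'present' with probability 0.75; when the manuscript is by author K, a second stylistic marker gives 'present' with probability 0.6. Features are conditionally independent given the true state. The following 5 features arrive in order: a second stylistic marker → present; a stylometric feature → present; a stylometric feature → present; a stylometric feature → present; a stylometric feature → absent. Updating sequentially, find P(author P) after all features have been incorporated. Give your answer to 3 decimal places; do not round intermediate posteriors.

0.667

Apply Bayes' rule sequentially, carrying P(author P) forward.
After a second stylistic marker='present': P(author P) = 0.75·0.7000 / (0.75·0.7000 + 0.6·0.3000) ≈ 0.7447
After a stylometric feature='present': P(author P) = 0.45·0.7447 / (0.45·0.7447 + 0.9·0.2553) ≈ 0.5932
After a stylometric feature='present': P(author P) = 0.45·0.5932 / (0.45·0.5932 + 0.9·0.4068) ≈ 0.4217
After a stylometric feature='present': P(author P) = 0.45·0.4217 / (0.45·0.4217 + 0.9·0.5783) ≈ 0.2672
After a stylometric feature='absent': P(author P) = 0.55·0.2672 / (0.55·0.2672 + 0.1·0.7328) ≈ 0.6672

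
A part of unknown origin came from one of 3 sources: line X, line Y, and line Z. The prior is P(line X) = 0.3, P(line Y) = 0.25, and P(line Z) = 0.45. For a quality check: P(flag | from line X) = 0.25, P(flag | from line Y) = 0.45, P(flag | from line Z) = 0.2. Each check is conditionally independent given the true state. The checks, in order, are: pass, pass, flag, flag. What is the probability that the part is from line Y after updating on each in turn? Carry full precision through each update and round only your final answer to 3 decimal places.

0.410

After 'pass': normaliser = 0.75·0.3000 + 0.55·0.2500 + 0.8·0.4500; P(line X) ≈ 0.3114, P(line Y) ≈ 0.1903, P(line Z) ≈ 0.4983
After 'pass': normaliser = 0.75·0.3114 + 0.55·0.1903 + 0.8·0.4983; P(line X) ≈ 0.3170, P(line Y) ≈ 0.1421, P(line Z) ≈ 0.5410
After 'flag': normaliser = 0.25·0.3170 + 0.45·0.1421 + 0.2·0.5410; P(line X) ≈ 0.3153, P(line Y) ≈ 0.2543, P(line Z) ≈ 0.4304
After 'flag': normaliser = 0.25·0.3153 + 0.45·0.2543 + 0.2·0.4304; P(line X) ≈ 0.2821, P(line Y) ≈ 0.4097, P(line Z) ≈ 0.3082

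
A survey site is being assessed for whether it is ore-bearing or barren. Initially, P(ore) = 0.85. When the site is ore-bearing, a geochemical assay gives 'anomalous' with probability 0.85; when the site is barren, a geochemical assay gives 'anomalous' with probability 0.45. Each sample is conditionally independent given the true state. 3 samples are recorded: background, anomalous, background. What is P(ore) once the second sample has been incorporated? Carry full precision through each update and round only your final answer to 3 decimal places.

After 'background': P(ore) = 0.15·0.8500 / (0.15·0.8500 + 0.55·0.1500) ≈ 0.6071
After 'anomalous': P(ore) = 0.85·0.6071 / (0.85·0.6071 + 0.45·0.3929) ≈ 0.7448

0.745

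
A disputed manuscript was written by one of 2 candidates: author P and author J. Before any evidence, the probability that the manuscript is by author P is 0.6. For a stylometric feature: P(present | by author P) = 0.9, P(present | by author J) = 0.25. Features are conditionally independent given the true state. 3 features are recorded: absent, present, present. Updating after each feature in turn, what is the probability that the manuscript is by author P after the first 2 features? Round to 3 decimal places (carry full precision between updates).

Each posterior becomes the prior for the next update.
After 'absent': P(author P) = 0.1·0.6000 / (0.1·0.6000 + 0.75·0.4000) ≈ 0.1667
After 'present': P(author P) = 0.9·0.1667 / (0.9·0.1667 + 0.25·0.8333) ≈ 0.4186

0.419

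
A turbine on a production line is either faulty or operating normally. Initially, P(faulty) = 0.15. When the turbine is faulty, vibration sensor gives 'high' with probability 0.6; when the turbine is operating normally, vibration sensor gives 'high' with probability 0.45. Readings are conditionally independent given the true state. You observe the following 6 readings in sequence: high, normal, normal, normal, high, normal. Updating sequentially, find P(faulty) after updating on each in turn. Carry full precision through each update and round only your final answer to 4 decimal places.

0.0807

After 'high': P(faulty) = 0.6·0.1500 / (0.6·0.1500 + 0.45·0.8500) ≈ 0.1905
After 'normal': P(faulty) = 0.4·0.1905 / (0.4·0.1905 + 0.55·0.8095) ≈ 0.1461
After 'normal': P(faulty) = 0.4·0.1461 / (0.4·0.1461 + 0.55·0.8539) ≈ 0.1107
After 'normal': P(faulty) = 0.4·0.1107 / (0.4·0.1107 + 0.55·0.8893) ≈ 0.0830
After 'high': P(faulty) = 0.6·0.0830 / (0.6·0.0830 + 0.45·0.9170) ≈ 0.1077
After 'normal': P(faulty) = 0.4·0.1077 / (0.4·0.1077 + 0.55·0.8923) ≈ 0.0807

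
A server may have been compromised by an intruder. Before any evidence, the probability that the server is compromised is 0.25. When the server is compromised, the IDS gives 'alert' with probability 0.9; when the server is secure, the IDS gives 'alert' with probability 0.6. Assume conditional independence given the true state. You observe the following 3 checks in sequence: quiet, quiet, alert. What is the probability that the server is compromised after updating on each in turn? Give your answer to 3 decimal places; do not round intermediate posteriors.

After 'quiet': P(compromised) = 0.1·0.2500 / (0.1·0.2500 + 0.4·0.7500) ≈ 0.0769
After 'quiet': P(compromised) = 0.1·0.0769 / (0.1·0.0769 + 0.4·0.9231) ≈ 0.0204
After 'alert': P(compromised) = 0.9·0.0204 / (0.9·0.0204 + 0.6·0.9796) ≈ 0.0303

0.030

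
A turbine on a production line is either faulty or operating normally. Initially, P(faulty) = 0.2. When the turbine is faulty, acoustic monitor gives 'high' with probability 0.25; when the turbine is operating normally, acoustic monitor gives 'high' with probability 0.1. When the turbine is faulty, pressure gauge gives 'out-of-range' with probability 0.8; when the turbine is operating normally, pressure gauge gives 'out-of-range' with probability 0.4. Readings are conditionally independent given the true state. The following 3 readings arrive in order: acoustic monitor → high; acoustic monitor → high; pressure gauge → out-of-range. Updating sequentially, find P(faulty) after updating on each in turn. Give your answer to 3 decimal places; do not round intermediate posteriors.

After acoustic monitor='high': P(faulty) = 0.25·0.2000 / (0.25·0.2000 + 0.1·0.8000) ≈ 0.3846
After acoustic monitor='high': P(faulty) = 0.25·0.3846 / (0.25·0.3846 + 0.1·0.6154) ≈ 0.6098
After pressure gauge='out-of-range': P(faulty) = 0.8·0.6098 / (0.8·0.6098 + 0.4·0.3902) ≈ 0.7576

0.758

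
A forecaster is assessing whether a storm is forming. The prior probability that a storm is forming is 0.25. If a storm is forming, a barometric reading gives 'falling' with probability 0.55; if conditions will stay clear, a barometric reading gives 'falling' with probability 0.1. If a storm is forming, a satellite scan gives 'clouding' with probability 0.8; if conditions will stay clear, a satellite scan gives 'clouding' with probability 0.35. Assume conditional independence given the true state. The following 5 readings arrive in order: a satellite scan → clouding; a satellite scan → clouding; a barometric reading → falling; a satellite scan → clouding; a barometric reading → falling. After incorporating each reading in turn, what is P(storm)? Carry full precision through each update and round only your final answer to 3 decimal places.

Apply Bayes' rule sequentially, carrying P(storm) forward.
After a satellite scan='clouding': P(storm) = 0.8·0.2500 / (0.8·0.2500 + 0.35·0.7500) ≈ 0.4324
After a satellite scan='clouding': P(storm) = 0.8·0.4324 / (0.8·0.4324 + 0.35·0.5676) ≈ 0.6352
After a barometric reading='falling': P(storm) = 0.55·0.6352 / (0.55·0.6352 + 0.1·0.3648) ≈ 0.9055
After a satellite scan='clouding': P(storm) = 0.8·0.9055 / (0.8·0.9055 + 0.35·0.0945) ≈ 0.9563
After a barometric reading='falling': P(storm) = 0.55·0.9563 / (0.55·0.9563 + 0.1·0.0437) ≈ 0.9918

0.992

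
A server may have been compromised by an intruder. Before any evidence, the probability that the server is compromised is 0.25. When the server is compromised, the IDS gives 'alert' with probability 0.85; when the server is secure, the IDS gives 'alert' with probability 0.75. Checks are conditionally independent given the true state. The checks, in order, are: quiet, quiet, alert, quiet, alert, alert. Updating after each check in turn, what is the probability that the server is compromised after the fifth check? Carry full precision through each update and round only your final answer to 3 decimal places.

After 'quiet': P(compromised) = 0.15·0.2500 / (0.15·0.2500 + 0.25·0.7500) ≈ 0.1667
After 'quiet': P(compromised) = 0.15·0.1667 / (0.15·0.1667 + 0.25·0.8333) ≈ 0.1071
After 'alert': P(compromised) = 0.85·0.1071 / (0.85·0.1071 + 0.75·0.8929) ≈ 0.1197
After 'quiet': P(compromised) = 0.15·0.1197 / (0.15·0.1197 + 0.25·0.8803) ≈ 0.0754
After 'alert': P(compromised) = 0.85·0.0754 / (0.85·0.0754 + 0.75·0.9246) ≈ 0.0847

0.085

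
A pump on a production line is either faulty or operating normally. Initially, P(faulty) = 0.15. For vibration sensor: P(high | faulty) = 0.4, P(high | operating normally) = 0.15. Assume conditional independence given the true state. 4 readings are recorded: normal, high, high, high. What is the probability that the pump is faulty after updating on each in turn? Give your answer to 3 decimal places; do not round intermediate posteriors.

After 'normal': P(faulty) = 0.6·0.1500 / (0.6·0.1500 + 0.85·0.8500) ≈ 0.1108
After 'high': P(faulty) = 0.4·0.1108 / (0.4·0.1108 + 0.15·0.8892) ≈ 0.2494
After 'high': P(faulty) = 0.4·0.2494 / (0.4·0.2494 + 0.15·0.7506) ≈ 0.4697
After 'high': P(faulty) = 0.4·0.4697 / (0.4·0.4697 + 0.15·0.5303) ≈ 0.7026

0.703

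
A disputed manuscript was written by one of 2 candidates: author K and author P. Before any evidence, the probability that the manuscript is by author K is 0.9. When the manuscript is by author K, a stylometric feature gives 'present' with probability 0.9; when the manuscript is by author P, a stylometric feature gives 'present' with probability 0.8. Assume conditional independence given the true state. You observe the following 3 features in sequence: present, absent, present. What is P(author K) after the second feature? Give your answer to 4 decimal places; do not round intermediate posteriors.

0.8351

Each posterior becomes the prior for the next update.
After 'present': P(author K) = 0.9·0.9000 / (0.9·0.9000 + 0.8·0.1000) ≈ 0.9101
After 'absent': P(author K) = 0.1·0.9101 / (0.1·0.9101 + 0.2·0.0899) ≈ 0.8351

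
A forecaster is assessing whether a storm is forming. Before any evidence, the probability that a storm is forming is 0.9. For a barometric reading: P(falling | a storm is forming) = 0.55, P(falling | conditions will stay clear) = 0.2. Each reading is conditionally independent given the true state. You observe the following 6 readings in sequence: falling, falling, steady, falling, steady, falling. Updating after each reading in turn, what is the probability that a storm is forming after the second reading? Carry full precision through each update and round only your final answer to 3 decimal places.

Apply Bayes' rule sequentially, carrying P(storm) forward.
After 'falling': P(storm) = 0.55·0.9000 / (0.55·0.9000 + 0.2·0.1000) ≈ 0.9612
After 'falling': P(storm) = 0.55·0.9612 / (0.55·0.9612 + 0.2·0.0388) ≈ 0.9855

0.986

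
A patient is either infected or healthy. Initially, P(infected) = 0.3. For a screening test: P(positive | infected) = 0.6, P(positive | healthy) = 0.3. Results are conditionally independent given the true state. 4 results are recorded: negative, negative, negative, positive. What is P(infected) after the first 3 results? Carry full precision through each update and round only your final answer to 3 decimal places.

0.074

After 'negative': P(infected) = 0.4·0.3000 / (0.4·0.3000 + 0.7·0.7000) ≈ 0.1967
After 'negative': P(infected) = 0.4·0.1967 / (0.4·0.1967 + 0.7·0.8033) ≈ 0.1228
After 'negative': P(infected) = 0.4·0.1228 / (0.4·0.1228 + 0.7·0.8772) ≈ 0.0740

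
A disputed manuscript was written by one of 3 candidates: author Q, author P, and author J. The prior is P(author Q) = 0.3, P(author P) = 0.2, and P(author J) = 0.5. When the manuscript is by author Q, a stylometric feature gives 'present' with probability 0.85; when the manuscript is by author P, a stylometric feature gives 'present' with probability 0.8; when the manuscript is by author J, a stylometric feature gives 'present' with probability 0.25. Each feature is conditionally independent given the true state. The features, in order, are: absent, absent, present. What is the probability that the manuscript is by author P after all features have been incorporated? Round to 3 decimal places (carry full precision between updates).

0.078

After 'absent': normaliser = 0.15·0.3000 + 0.2·0.2000 + 0.75·0.5000; P(author Q) ≈ 0.0978, P(author P) ≈ 0.0870, P(author J) ≈ 0.8152
After 'absent': normaliser = 0.15·0.0978 + 0.2·0.0870 + 0.75·0.8152; P(author Q) ≈ 0.0228, P(author P) ≈ 0.0270, P(author J) ≈ 0.9502
After 'present': normaliser = 0.85·0.0228 + 0.8·0.0270 + 0.25·0.9502; P(author Q) ≈ 0.0696, P(author P) ≈ 0.0776, P(author J) ≈ 0.8528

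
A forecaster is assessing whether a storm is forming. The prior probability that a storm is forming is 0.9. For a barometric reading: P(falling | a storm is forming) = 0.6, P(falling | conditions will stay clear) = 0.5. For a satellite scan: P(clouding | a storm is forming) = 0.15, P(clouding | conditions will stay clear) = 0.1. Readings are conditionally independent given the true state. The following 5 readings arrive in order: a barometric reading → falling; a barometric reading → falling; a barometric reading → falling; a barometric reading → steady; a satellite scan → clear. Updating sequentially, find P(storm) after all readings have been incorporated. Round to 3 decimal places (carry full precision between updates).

After a barometric reading='falling': P(storm) = 0.6·0.9000 / (0.6·0.9000 + 0.5·0.1000) ≈ 0.9153
After a barometric reading='falling': P(storm) = 0.6·0.9153 / (0.6·0.9153 + 0.5·0.0847) ≈ 0.9284
After a barometric reading='falling': P(storm) = 0.6·0.9284 / (0.6·0.9284 + 0.5·0.0716) ≈ 0.9396
After a barometric reading='steady': P(storm) = 0.4·0.9396 / (0.4·0.9396 + 0.5·0.0604) ≈ 0.9256
After a satellite scan='clear': P(storm) = 0.85·0.9256 / (0.85·0.9256 + 0.9·0.0744) ≈ 0.9216

0.922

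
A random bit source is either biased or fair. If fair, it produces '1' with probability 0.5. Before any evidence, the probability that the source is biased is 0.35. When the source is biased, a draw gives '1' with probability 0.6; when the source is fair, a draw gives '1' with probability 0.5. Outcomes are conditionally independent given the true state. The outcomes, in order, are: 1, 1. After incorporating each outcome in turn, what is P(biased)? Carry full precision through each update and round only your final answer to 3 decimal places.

0.437

After '1': P(biased) = 0.6·0.3500 / (0.6·0.3500 + 0.5·0.6500) ≈ 0.3925
After '1': P(biased) = 0.6·0.3925 / (0.6·0.3925 + 0.5·0.6075) ≈ 0.4367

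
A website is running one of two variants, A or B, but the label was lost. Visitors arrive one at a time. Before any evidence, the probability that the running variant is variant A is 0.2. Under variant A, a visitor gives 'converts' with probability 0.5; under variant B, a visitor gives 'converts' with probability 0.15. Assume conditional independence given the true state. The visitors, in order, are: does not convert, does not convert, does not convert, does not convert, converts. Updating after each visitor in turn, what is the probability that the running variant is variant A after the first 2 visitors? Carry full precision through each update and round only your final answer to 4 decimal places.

0.0796

After 'does not convert': P(A) = 0.5·0.2000 / (0.5·0.2000 + 0.85·0.8000) ≈ 0.1282
After 'does not convert': P(A) = 0.5·0.1282 / (0.5·0.1282 + 0.85·0.8718) ≈ 0.0796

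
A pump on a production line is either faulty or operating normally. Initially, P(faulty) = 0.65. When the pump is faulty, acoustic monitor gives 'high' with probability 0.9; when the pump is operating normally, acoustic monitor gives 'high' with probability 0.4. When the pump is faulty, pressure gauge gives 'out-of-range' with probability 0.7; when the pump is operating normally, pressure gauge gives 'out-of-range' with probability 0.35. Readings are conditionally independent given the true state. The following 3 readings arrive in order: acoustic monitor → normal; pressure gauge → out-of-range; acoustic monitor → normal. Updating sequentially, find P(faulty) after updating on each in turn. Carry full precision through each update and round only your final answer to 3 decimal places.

After acoustic monitor='normal': P(faulty) = 0.1·0.6500 / (0.1·0.6500 + 0.6·0.3500) ≈ 0.2364
After pressure gauge='out-of-range': P(faulty) = 0.7·0.2364 / (0.7·0.2364 + 0.35·0.7636) ≈ 0.3824
After acoustic monitor='normal': P(faulty) = 0.1·0.3824 / (0.1·0.3824 + 0.6·0.6176) ≈ 0.0935

0.094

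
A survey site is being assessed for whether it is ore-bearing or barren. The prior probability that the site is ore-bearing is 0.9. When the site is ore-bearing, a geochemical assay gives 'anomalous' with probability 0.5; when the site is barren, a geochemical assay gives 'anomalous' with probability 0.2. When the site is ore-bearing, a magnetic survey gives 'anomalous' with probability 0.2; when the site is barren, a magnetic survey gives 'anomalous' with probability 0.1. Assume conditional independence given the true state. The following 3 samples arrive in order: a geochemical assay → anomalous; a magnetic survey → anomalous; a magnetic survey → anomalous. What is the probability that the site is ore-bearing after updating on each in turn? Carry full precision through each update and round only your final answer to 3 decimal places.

0.989

After a geochemical assay='anomalous': P(ore) = 0.5·0.9000 / (0.5·0.9000 + 0.2·0.1000) ≈ 0.9574
After a magnetic survey='anomalous': P(ore) = 0.2·0.9574 / (0.2·0.9574 + 0.1·0.0426) ≈ 0.9783
After a magnetic survey='anomalous': P(ore) = 0.2·0.9783 / (0.2·0.9783 + 0.1·0.0217) ≈ 0.9890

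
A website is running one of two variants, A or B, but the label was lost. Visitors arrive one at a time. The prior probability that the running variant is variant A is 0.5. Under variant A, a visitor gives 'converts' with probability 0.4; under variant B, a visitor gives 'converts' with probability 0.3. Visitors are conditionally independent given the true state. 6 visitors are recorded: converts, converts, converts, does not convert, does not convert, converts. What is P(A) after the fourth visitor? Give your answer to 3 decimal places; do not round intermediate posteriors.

0.670

After 'converts': P(A) = 0.4·0.5000 / (0.4·0.5000 + 0.3·0.5000) ≈ 0.5714
After 'converts': P(A) = 0.4·0.5714 / (0.4·0.5714 + 0.3·0.4286) ≈ 0.6400
After 'converts': P(A) = 0.4·0.6400 / (0.4·0.6400 + 0.3·0.3600) ≈ 0.7033
After 'does not convert': P(A) = 0.6·0.7033 / (0.6·0.7033 + 0.7·0.2967) ≈ 0.6702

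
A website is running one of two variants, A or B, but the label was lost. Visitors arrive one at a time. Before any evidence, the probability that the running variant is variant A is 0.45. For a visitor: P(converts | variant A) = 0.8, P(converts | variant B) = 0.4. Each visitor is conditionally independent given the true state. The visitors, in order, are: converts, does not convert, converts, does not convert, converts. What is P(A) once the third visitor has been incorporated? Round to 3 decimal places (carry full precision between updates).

After 'converts': P(A) = 0.8·0.4500 / (0.8·0.4500 + 0.4·0.5500) ≈ 0.6207
After 'does not convert': P(A) = 0.2·0.6207 / (0.2·0.6207 + 0.6·0.3793) ≈ 0.3529
After 'converts': P(A) = 0.8·0.3529 / (0.8·0.3529 + 0.4·0.6471) ≈ 0.5217

0.522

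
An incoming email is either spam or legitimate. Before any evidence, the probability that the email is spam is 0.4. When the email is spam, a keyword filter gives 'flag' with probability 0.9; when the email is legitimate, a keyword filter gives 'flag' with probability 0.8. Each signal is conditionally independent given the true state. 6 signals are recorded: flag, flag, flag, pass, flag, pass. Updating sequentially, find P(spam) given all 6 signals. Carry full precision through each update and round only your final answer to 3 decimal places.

After 'flag': P(spam) = 0.9·0.4000 / (0.9·0.4000 + 0.8·0.6000) ≈ 0.4286
After 'flag': P(spam) = 0.9·0.4286 / (0.9·0.4286 + 0.8·0.5714) ≈ 0.4576
After 'flag': P(spam) = 0.9·0.4576 / (0.9·0.4576 + 0.8·0.5424) ≈ 0.4870
After 'pass': P(spam) = 0.1·0.4870 / (0.1·0.4870 + 0.2·0.5130) ≈ 0.3219
After 'flag': P(spam) = 0.9·0.3219 / (0.9·0.3219 + 0.8·0.6781) ≈ 0.3481
After 'pass': P(spam) = 0.1·0.3481 / (0.1·0.3481 + 0.2·0.6519) ≈ 0.2107

0.211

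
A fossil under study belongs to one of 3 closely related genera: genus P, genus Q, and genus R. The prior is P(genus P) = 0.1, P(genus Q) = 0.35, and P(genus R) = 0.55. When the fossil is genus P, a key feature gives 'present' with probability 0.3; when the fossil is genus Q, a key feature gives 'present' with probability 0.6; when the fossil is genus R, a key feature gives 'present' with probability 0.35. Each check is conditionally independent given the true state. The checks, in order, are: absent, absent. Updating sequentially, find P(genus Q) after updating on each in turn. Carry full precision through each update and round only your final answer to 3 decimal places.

After 'absent': normaliser = 0.7·0.1000 + 0.4·0.3500 + 0.65·0.5500; P(genus P) ≈ 0.1233, P(genus Q) ≈ 0.2467, P(genus R) ≈ 0.6300
After 'absent': normaliser = 0.7·0.1233 + 0.4·0.2467 + 0.65·0.6300; P(genus P) ≈ 0.1452, P(genus Q) ≈ 0.1660, P(genus R) ≈ 0.6888

0.166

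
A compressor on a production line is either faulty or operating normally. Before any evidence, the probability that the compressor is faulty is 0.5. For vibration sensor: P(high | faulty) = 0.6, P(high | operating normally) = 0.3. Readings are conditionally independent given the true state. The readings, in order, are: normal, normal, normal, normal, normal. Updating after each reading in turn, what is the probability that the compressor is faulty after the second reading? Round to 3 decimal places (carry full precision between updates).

0.246

After 'normal': P(faulty) = 0.4·0.5000 / (0.4·0.5000 + 0.7·0.5000) ≈ 0.3636
After 'normal': P(faulty) = 0.4·0.3636 / (0.4·0.3636 + 0.7·0.6364) ≈ 0.2462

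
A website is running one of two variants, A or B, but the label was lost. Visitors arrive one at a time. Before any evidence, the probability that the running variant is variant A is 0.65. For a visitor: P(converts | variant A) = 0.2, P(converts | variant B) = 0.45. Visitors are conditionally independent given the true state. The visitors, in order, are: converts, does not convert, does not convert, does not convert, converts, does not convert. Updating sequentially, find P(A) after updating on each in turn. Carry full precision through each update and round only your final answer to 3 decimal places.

After 'converts': P(A) = 0.2·0.6500 / (0.2·0.6500 + 0.45·0.3500) ≈ 0.4522
After 'does not convert': P(A) = 0.8·0.4522 / (0.8·0.4522 + 0.55·0.5478) ≈ 0.5456
After 'does not convert': P(A) = 0.8·0.5456 / (0.8·0.5456 + 0.55·0.4544) ≈ 0.6359
After 'does not convert': P(A) = 0.8·0.6359 / (0.8·0.6359 + 0.55·0.3641) ≈ 0.7175
After 'converts': P(A) = 0.2·0.7175 / (0.2·0.7175 + 0.45·0.2825) ≈ 0.5303
After 'does not convert': P(A) = 0.8·0.5303 / (0.8·0.5303 + 0.55·0.4697) ≈ 0.6215

0.622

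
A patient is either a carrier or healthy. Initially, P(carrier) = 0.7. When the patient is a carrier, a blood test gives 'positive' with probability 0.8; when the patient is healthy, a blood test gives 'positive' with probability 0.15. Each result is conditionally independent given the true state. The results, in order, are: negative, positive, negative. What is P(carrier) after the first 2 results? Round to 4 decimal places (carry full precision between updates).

0.7454

After 'negative': P(carrier) = 0.2·0.7000 / (0.2·0.7000 + 0.85·0.3000) ≈ 0.3544
After 'positive': P(carrier) = 0.8·0.3544 / (0.8·0.3544 + 0.15·0.6456) ≈ 0.7454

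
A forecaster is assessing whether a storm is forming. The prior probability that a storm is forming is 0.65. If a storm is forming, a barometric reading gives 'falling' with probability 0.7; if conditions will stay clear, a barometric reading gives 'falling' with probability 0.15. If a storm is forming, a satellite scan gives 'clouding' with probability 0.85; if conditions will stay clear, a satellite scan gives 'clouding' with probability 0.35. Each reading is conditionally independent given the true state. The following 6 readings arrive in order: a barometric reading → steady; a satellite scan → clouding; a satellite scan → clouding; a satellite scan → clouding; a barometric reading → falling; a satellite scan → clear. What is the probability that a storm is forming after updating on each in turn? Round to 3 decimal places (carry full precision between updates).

0.910

After a barometric reading='steady': P(storm) = 0.3·0.6500 / (0.3·0.6500 + 0.85·0.3500) ≈ 0.3959
After a satellite scan='clouding': P(storm) = 0.85·0.3959 / (0.85·0.3959 + 0.35·0.6041) ≈ 0.6142
After a satellite scan='clouding': P(storm) = 0.85·0.6142 / (0.85·0.6142 + 0.35·0.3858) ≈ 0.7945
After a satellite scan='clouding': P(storm) = 0.85·0.7945 / (0.85·0.7945 + 0.35·0.2055) ≈ 0.9037
After a barometric reading='falling': P(storm) = 0.7·0.9037 / (0.7·0.9037 + 0.15·0.0963) ≈ 0.9777
After a satellite scan='clear': P(storm) = 0.15·0.9777 / (0.15·0.9777 + 0.65·0.0223) ≈ 0.9100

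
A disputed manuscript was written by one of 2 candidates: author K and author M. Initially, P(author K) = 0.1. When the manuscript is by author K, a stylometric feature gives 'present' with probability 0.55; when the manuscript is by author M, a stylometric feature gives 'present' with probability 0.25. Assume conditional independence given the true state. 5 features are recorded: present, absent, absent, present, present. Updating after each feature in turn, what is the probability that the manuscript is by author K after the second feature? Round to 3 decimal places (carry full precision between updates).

0.128

After 'present': P(author K) = 0.55·0.1000 / (0.55·0.1000 + 0.25·0.9000) ≈ 0.1964
After 'absent': P(author K) = 0.45·0.1964 / (0.45·0.1964 + 0.75·0.8036) ≈ 0.1279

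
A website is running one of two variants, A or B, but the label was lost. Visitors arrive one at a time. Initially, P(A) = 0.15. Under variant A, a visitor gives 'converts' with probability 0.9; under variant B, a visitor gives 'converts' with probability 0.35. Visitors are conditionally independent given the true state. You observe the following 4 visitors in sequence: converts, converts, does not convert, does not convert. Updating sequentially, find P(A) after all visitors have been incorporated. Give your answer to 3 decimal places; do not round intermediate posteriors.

0.027

Apply Bayes' rule sequentially, carrying P(A) forward.
After 'converts': P(A) = 0.9·0.1500 / (0.9·0.1500 + 0.35·0.8500) ≈ 0.3121
After 'converts': P(A) = 0.9·0.3121 / (0.9·0.3121 + 0.35·0.6879) ≈ 0.5385
After 'does not convert': P(A) = 0.1·0.5385 / (0.1·0.5385 + 0.65·0.4615) ≈ 0.1522
After 'does not convert': P(A) = 0.1·0.1522 / (0.1·0.1522 + 0.65·0.8478) ≈ 0.0269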